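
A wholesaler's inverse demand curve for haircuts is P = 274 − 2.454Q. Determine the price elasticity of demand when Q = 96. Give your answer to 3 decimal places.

At Q = 96, P = 274 − 2.454(96) = 38.42.
dP/dQ = −2.454, so dQ/dP = 1/(−2.454) = -0.407.
ε = (dQ/dP)(P/Q) = (-0.407)(38.42/96).

-0.163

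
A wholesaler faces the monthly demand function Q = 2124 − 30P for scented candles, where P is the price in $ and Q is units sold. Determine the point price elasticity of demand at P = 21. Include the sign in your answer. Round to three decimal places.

-0.422

At P = 21, Q = 1494.
dQ/dP = −30.
ε = (dQ/dP)(P/Q) = (-30)(21/1494).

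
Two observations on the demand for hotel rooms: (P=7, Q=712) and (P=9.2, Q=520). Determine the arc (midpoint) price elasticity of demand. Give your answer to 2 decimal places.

ΔQ = 520 − 712 = -192; ΔP = 9.2 − 7 = 2.2.
Midpoints: P̄ = 8.10, Q̄ = 616.0.
ε = (ΔQ/ΔP)(P̄/Q̄) = (-192/2.2)(8.10/616.0).

-1.15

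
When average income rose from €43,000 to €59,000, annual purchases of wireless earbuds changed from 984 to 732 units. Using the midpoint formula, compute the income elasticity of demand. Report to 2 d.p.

-0.94

ΔQ = -252, ΔI = 16000. Midpoints: Ī = 51,000, Q̄ = 858.0.
ε_I = (ΔQ/ΔI)(Ī/Q̄) = (-252/16000)(51000/858.0).
ε_I < 0, so the good is inferior.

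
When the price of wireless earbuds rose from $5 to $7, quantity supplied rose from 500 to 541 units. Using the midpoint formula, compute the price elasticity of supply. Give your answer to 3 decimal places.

ΔQ = 541 − 500 = 41; ΔP = 7 − 5 = 2.
Midpoints: P̄ = 6.00, Q̄ = 520.5.
ε_s = (ΔQ/ΔP)(P̄/Q̄) = (41/2)(6.00/520.5).

0.236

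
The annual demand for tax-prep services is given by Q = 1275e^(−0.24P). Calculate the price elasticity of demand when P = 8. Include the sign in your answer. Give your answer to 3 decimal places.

At P = 8, Q = 186.924.
dQ/dP = −0.24·1275e^(−0.24P) = −0.24Q = -44.862.
ε = (dQ/dP)(P/Q) = (-44.862)(8/186.924).

-1.920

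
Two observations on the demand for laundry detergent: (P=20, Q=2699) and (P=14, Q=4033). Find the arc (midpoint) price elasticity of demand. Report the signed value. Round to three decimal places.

-1.123

ΔQ = 4033 − 2699 = 1334; ΔP = 14 − 20 = -6.
Midpoints: P̄ = 17.00, Q̄ = 3366.0.
ε = (ΔQ/ΔP)(P̄/Q̄) = (1334/-6)(17.00/3366.0).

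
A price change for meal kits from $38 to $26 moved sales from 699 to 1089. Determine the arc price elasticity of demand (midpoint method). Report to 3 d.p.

ΔQ = 1089 − 699 = 390; ΔP = 26 − 38 = -12.
Midpoints: P̄ = 32.00, Q̄ = 894.0.
ε = (ΔQ/ΔP)(P̄/Q̄) = (390/-12)(32.00/894.0).

-1.163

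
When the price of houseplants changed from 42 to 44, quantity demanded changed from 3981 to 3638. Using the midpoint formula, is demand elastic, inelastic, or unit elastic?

elastic

Arc ε ≈ -1.936.
|ε| = 1.94 > 1.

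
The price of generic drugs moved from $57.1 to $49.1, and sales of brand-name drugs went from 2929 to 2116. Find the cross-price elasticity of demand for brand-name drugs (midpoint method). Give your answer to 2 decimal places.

2.14

ΔQ_x = 2116 − 2929 = -813; ΔP_y = 49.1 − 57.1 = -8.
Midpoints: P̄_y = 53.10, Q̄_x = 2522.5.
ε_xy = (ΔQ_x/ΔP_y)(P̄_y/Q̄_x) = (-813/-8)(53.10/2522.5).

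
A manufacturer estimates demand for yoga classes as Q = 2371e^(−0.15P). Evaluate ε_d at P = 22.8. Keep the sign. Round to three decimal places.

-3.420

At P = 22.8, Q = 77.561.
dQ/dP = −0.15·2371e^(−0.15P) = −0.15Q = -11.634.
ε = (dQ/dP)(P/Q) = (-11.634)(22.8/77.561).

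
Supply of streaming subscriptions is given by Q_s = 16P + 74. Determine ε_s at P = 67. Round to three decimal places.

At P = 67, Q_s = 1146.
dQ_s/dP = 16.
ε_s = (dQ_s/dP)(P/Q_s) = (16)(67/1146).

0.935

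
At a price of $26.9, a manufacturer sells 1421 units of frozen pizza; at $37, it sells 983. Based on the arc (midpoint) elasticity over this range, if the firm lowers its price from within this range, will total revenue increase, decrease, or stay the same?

Arc ε = (-438/10.1)(31.95/1202.0) ≈ -1.153.
|ε| = 1.15 > 1, so demand is elastic. A price cut therefore raises total revenue.

increase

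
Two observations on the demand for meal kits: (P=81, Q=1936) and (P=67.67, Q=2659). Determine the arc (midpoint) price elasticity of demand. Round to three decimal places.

ΔQ = 2659 − 1936 = 723; ΔP = 67.67 − 81 = -13.33.
Midpoints: P̄ = 74.34, Q̄ = 2297.5.
ε = (ΔQ/ΔP)(P̄/Q̄) = (723/-13.33)(74.34/2297.5).

-1.755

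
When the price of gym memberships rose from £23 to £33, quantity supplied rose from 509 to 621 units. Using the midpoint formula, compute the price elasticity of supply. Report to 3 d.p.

0.555

ΔQ = 621 − 509 = 112; ΔP = 33 − 23 = 10.
Midpoints: P̄ = 28.00, Q̄ = 565.0.
ε_s = (ΔQ/ΔP)(P̄/Q̄) = (112/10)(28.00/565.0).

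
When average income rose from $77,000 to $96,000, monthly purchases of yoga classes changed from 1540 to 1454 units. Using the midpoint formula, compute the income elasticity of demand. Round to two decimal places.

ΔQ = -86, ΔI = 19000. Midpoints: Ī = 86,500, Q̄ = 1497.0.
ε_I = (ΔQ/ΔI)(Ī/Q̄) = (-86/19000)(86500/1497.0).
ε_I < 0, so the good is inferior.

-0.26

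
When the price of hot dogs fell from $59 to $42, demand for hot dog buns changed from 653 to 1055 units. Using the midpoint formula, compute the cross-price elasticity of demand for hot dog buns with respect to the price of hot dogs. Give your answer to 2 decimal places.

-1.40

ΔQ_x = 1055 − 653 = 402; ΔP_y = 42 − 59 = -17.
Midpoints: P̄_y = 50.50, Q̄_x = 854.0.
ε_xy = (ΔQ_x/ΔP_y)(P̄_y/Q̄_x) = (402/-17)(50.50/854.0).
ε_xy < 0, so the goods are complements.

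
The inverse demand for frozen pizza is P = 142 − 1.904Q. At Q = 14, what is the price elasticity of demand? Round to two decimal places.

At Q = 14, P = 142 − 1.904(14) = 115.34.
dP/dQ = −1.904, so dQ/dP = 1/(−1.904) = -0.525.
ε = (dQ/dP)(P/Q) = (-0.525)(115.34/14).

-4.33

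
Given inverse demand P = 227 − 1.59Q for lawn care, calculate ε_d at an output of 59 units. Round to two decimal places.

-1.42

At Q = 59, P = 227 − 1.59(59) = 133.19.
dP/dQ = −1.59, so dQ/dP = 1/(−1.59) = -0.629.
ε = (dQ/dP)(P/Q) = (-0.629)(133.19/59).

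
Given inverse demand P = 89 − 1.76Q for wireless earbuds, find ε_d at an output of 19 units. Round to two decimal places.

At Q = 19, P = 89 − 1.76(19) = 55.56.
dP/dQ = −1.76, so dQ/dP = 1/(−1.76) = -0.568.
ε = (dQ/dP)(P/Q) = (-0.568)(55.56/19).

-1.66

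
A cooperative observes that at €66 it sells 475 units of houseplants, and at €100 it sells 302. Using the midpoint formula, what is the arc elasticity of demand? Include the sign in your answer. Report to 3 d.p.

-1.087

ΔQ = 302 − 475 = -173; ΔP = 100 − 66 = 34.
Midpoints: P̄ = 83.00, Q̄ = 388.5.
ε = (ΔQ/ΔP)(P̄/Q̄) = (-173/34)(83.00/388.5).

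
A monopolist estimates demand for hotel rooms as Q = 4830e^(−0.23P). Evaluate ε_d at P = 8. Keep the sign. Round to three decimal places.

-1.840

At P = 8, Q = 767.088.
dQ/dP = −0.23·4830e^(−0.23P) = −0.23Q = -176.430.
ε = (dQ/dP)(P/Q) = (-176.430)(8/767.088).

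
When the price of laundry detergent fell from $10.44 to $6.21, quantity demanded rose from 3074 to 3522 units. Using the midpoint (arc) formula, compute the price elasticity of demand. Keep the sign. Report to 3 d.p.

ΔQ = 3522 − 3074 = 448; ΔP = 6.21 − 10.44 = -4.23.
Midpoints: P̄ = 8.32, Q̄ = 3298.0.
ε = (ΔQ/ΔP)(P̄/Q̄) = (448/-4.23)(8.32/3298.0).

-0.267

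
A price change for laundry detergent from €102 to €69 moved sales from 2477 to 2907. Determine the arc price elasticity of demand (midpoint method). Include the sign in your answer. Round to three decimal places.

ΔQ = 2907 − 2477 = 430; ΔP = 69 − 102 = -33.
Midpoints: P̄ = 85.50, Q̄ = 2692.0.
ε = (ΔQ/ΔP)(P̄/Q̄) = (430/-33)(85.50/2692.0).

-0.414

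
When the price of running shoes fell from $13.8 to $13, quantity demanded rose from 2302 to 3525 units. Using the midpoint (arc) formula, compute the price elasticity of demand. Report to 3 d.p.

-7.031

ΔQ = 3525 − 2302 = 1223; ΔP = 13 − 13.8 = -0.8.
Midpoints: P̄ = 13.40, Q̄ = 2913.5.
ε = (ΔQ/ΔP)(P̄/Q̄) = (1223/-0.8)(13.40/2913.5).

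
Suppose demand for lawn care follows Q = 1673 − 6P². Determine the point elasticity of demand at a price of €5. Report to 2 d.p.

-0.20

At P = 5, Q = 1523.
dQ/dP = −12P = -60.
ε = (dQ/dP)(P/Q) = (-60)(5/1523).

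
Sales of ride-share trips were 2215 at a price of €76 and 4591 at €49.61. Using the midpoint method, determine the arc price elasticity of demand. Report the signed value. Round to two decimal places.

ΔQ = 4591 − 2215 = 2376; ΔP = 49.61 − 76 = -26.39.
Midpoints: P̄ = 62.80, Q̄ = 3403.0.
ε = (ΔQ/ΔP)(P̄/Q̄) = (2376/-26.39)(62.80/3403.0).

-1.66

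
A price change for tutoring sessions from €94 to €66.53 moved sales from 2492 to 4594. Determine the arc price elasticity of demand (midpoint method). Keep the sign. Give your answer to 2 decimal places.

ΔQ = 4594 − 2492 = 2102; ΔP = 66.53 − 94 = -27.47.
Midpoints: P̄ = 80.27, Q̄ = 3543.0.
ε = (ΔQ/ΔP)(P̄/Q̄) = (2102/-27.47)(80.27/3543.0).

-1.73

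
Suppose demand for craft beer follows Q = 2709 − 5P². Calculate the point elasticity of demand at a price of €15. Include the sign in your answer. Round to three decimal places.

-1.420

At P = 15, Q = 1584.
dQ/dP = −10P = -150.
ε = (dQ/dP)(P/Q) = (-150)(15/1584).
|ε| > 1, so demand is elastic at this price.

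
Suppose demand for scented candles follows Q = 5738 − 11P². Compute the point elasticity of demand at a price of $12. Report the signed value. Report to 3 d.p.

At P = 12, Q = 4154.
dQ/dP = −22P = -264.
ε = (dQ/dP)(P/Q) = (-264)(12/4154).

-0.763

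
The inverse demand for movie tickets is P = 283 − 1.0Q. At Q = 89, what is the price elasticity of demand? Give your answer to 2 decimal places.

At Q = 89, P = 283 − 1.0(89) = 194.00.
dP/dQ = −1.0, so dQ/dP = 1/(−1.0) = -1.000.
ε = (dQ/dP)(P/Q) = (-1.000)(194.00/89).

-2.18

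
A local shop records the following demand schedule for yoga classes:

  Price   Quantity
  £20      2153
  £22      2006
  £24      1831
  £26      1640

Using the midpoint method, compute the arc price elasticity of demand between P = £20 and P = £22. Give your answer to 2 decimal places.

-0.74

At P = 20, Q = 2153; at P = 22, Q = 2006.
ΔQ = -147, ΔP = 2. Midpoints: P̄ = 21.00, Q̄ = 2079.5.
ε = (ΔQ/ΔP)(P̄/Q̄) = (-147/2)(21.00/2079.5).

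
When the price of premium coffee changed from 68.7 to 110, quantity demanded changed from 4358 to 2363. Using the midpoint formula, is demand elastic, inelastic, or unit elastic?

elastic

Arc ε ≈ -1.284.
|ε| = 1.28 > 1.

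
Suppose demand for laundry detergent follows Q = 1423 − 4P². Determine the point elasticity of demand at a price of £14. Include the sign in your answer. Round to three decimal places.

-2.454

At P = 14, Q = 639.
dQ/dP = −8P = -112.
ε = (dQ/dP)(P/Q) = (-112)(14/639).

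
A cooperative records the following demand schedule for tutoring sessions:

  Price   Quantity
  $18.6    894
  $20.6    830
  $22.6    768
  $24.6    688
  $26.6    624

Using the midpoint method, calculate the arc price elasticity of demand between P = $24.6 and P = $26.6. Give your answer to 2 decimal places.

At P = 24.6, Q = 688; at P = 26.6, Q = 624.
ΔQ = -64, ΔP = 2.0. Midpoints: P̄ = 25.60, Q̄ = 656.0.
ε = (ΔQ/ΔP)(P̄/Q̄) = (-64/2.0)(25.60/656.0).

-1.25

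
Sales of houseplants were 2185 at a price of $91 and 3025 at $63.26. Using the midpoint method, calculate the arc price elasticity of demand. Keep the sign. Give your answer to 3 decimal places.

-0.897

ΔQ = 3025 − 2185 = 840; ΔP = 63.26 − 91 = -27.74.
Midpoints: P̄ = 77.13, Q̄ = 2605.0.
ε = (ΔQ/ΔP)(P̄/Q̄) = (840/-27.74)(77.13/2605.0).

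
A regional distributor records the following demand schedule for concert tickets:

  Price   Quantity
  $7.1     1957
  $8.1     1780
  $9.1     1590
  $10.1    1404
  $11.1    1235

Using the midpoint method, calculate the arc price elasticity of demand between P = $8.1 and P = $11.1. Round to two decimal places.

At P = 8.1, Q = 1780; at P = 11.1, Q = 1235.
ΔQ = -545, ΔP = 3.0. Midpoints: P̄ = 9.60, Q̄ = 1507.5.
ε = (ΔQ/ΔP)(P̄/Q̄) = (-545/3.0)(9.60/1507.5).

-1.16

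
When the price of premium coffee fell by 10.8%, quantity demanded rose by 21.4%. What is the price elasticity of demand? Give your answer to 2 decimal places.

-1.98

ε = %ΔQ / %ΔP = (21.4)/(-10.8) = -1.981.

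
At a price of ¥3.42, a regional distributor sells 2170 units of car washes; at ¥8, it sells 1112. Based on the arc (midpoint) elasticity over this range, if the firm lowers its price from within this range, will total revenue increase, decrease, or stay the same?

decrease

Arc ε = (-1058/4.58)(5.71/1641.0) ≈ -0.804.
|ε| = 0.80 < 1, so demand is inelastic. A price cut therefore reduces total revenue.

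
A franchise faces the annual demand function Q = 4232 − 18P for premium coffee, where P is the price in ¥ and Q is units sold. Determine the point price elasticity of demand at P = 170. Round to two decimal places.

At P = 170, Q = 1172.
dQ/dP = −18.
ε = (dQ/dP)(P/Q) = (-18)(170/1172).

-2.61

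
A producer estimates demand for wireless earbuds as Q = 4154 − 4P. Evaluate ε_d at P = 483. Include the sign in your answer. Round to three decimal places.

-0.869

At P = 483, Q = 2222.
dQ/dP = −4.
ε = (dQ/dP)(P/Q) = (-4)(483/2222).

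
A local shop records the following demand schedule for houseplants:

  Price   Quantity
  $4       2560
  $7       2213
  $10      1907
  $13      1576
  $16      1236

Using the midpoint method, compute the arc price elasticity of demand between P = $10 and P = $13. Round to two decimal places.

At P = 10, Q = 1907; at P = 13, Q = 1576.
ΔQ = -331, ΔP = 3. Midpoints: P̄ = 11.50, Q̄ = 1741.5.
ε = (ΔQ/ΔP)(P̄/Q̄) = (-331/3)(11.50/1741.5).

-0.73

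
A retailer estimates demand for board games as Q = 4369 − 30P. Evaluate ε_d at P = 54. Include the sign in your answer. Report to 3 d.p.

-0.589

At P = 54, Q = 2749.
dQ/dP = −30.
ε = (dQ/dP)(P/Q) = (-30)(54/2749).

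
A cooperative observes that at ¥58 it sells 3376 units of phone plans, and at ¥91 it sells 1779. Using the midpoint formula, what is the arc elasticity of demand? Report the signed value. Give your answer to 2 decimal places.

ΔQ = 1779 − 3376 = -1597; ΔP = 91 − 58 = 33.
Midpoints: P̄ = 74.50, Q̄ = 2577.5.
ε = (ΔQ/ΔP)(P̄/Q̄) = (-1597/33)(74.50/2577.5).

-1.40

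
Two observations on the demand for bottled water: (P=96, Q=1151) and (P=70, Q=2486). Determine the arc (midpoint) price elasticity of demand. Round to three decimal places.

-2.344

ΔQ = 2486 − 1151 = 1335; ΔP = 70 − 96 = -26.
Midpoints: P̄ = 83.00, Q̄ = 1818.5.
ε = (ΔQ/ΔP)(P̄/Q̄) = (1335/-26)(83.00/1818.5).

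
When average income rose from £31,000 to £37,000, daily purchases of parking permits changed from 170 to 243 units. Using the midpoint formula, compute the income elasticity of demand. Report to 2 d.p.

2.00

ΔQ = 73, ΔI = 6000. Midpoints: Ī = 34,000, Q̄ = 206.5.
ε_I = (ΔQ/ΔI)(Ī/Q̄) = (73/6000)(34000/206.5).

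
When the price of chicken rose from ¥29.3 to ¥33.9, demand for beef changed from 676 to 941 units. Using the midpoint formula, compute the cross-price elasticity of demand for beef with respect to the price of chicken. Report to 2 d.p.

2.25

ΔQ_x = 941 − 676 = 265; ΔP_y = 33.9 − 29.3 = 4.6.
Midpoints: P̄_y = 31.60, Q̄_x = 808.5.
ε_xy = (ΔQ_x/ΔP_y)(P̄_y/Q̄_x) = (265/4.6)(31.60/808.5).
ε_xy > 0, so the goods are substitutes.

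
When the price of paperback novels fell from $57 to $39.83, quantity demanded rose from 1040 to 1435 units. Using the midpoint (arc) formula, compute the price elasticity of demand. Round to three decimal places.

-0.900

ΔQ = 1435 − 1040 = 395; ΔP = 39.83 − 57 = -17.17.
Midpoints: P̄ = 48.41, Q̄ = 1237.5.
ε = (ΔQ/ΔP)(P̄/Q̄) = (395/-17.17)(48.41/1237.5).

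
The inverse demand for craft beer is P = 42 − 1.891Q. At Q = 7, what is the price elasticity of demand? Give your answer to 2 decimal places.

-2.17

At Q = 7, P = 42 − 1.891(7) = 28.76.
dP/dQ = −1.891, so dQ/dP = 1/(−1.891) = -0.529.
ε = (dQ/dP)(P/Q) = (-0.529)(28.76/7).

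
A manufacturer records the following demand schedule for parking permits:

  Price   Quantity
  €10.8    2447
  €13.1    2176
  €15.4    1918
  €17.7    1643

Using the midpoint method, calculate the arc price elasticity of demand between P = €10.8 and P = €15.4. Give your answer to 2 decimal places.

-0.69

At P = 10.8, Q = 2447; at P = 15.4, Q = 1918.
ΔQ = -529, ΔP = 4.6. Midpoints: P̄ = 13.10, Q̄ = 2182.5.
ε = (ΔQ/ΔP)(P̄/Q̄) = (-529/4.6)(13.10/2182.5).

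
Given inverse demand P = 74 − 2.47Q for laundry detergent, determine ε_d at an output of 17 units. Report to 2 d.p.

-0.76

At Q = 17, P = 74 − 2.47(17) = 32.01.
dP/dQ = −2.47, so dQ/dP = 1/(−2.47) = -0.405.
ε = (dQ/dP)(P/Q) = (-0.405)(32.01/17).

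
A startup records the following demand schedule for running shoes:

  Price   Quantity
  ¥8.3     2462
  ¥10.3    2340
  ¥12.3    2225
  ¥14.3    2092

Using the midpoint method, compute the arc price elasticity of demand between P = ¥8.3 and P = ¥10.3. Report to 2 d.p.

-0.24

At P = 8.3, Q = 2462; at P = 10.3, Q = 2340.
ΔQ = -122, ΔP = 2.0. Midpoints: P̄ = 9.30, Q̄ = 2401.0.
ε = (ΔQ/ΔP)(P̄/Q̄) = (-122/2.0)(9.30/2401.0).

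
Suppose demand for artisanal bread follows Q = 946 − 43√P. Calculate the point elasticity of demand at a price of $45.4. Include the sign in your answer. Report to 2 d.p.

-0.22

At P = 45.4, Q = 656.268.
dQ/dP = −43/(2√P) = -3.191.
ε = (dQ/dP)(P/Q) = (-3.191)(45.4/656.268).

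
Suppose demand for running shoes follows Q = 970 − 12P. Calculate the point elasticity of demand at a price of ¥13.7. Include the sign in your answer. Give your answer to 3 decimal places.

At P = 13.7, Q = 805.600.
dQ/dP = −12.
ε = (dQ/dP)(P/Q) = (-12)(13.7/805.600).
|ε| < 1, so demand is inelastic at this price.

-0.204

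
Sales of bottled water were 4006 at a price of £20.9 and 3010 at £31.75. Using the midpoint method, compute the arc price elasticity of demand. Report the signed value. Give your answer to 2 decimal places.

ΔQ = 3010 − 4006 = -996; ΔP = 31.75 − 20.9 = 10.85.
Midpoints: P̄ = 26.32, Q̄ = 3508.0.
ε = (ΔQ/ΔP)(P̄/Q̄) = (-996/10.85)(26.32/3508.0).

-0.69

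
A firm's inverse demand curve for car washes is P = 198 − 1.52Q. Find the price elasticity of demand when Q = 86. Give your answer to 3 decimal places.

-0.515

At Q = 86, P = 198 − 1.52(86) = 67.28.
dP/dQ = −1.52, so dQ/dP = 1/(−1.52) = -0.658.
ε = (dQ/dP)(P/Q) = (-0.658)(67.28/86).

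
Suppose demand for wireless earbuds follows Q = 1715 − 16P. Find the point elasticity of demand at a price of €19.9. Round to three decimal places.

At P = 19.9, Q = 1396.600.
dQ/dP = −16.
ε = (dQ/dP)(P/Q) = (-16)(19.9/1396.600).

-0.228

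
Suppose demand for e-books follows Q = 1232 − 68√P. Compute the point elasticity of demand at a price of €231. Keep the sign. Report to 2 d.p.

At P = 231, Q = 198.489.
dQ/dP = −68/(2√P) = -2.237.
ε = (dQ/dP)(P/Q) = (-2.237)(231/198.489).
|ε| > 1, so demand is elastic at this price.

-2.60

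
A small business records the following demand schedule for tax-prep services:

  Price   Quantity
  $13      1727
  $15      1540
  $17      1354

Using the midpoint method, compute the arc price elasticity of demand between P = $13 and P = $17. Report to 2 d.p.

-0.91

At P = 13, Q = 1727; at P = 17, Q = 1354.
ΔQ = -373, ΔP = 4. Midpoints: P̄ = 15.00, Q̄ = 1540.5.
ε = (ΔQ/ΔP)(P̄/Q̄) = (-373/4)(15.00/1540.5).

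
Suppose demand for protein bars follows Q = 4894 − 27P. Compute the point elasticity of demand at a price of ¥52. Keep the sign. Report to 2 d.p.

At P = 52, Q = 3490.
dQ/dP = −27.
ε = (dQ/dP)(P/Q) = (-27)(52/3490).
|ε| < 1, so demand is inelastic at this price.

-0.40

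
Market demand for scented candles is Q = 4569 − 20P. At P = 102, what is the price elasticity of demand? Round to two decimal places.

-0.81

At P = 102, Q = 2529.
dQ/dP = −20.
ε = (dQ/dP)(P/Q) = (-20)(102/2529).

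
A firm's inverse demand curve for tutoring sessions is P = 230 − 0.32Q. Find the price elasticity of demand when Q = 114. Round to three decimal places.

At Q = 114, P = 230 − 0.32(114) = 193.52.
dP/dQ = −0.32, so dQ/dP = 1/(−0.32) = -3.125.
ε = (dQ/dP)(P/Q) = (-3.125)(193.52/114).

-5.305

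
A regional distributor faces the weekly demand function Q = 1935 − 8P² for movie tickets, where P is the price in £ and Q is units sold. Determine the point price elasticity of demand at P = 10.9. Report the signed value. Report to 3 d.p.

-1.931

At P = 10.9, Q = 984.520.
dQ/dP = −16P = -174.400.
ε = (dQ/dP)(P/Q) = (-174.400)(10.9/984.520).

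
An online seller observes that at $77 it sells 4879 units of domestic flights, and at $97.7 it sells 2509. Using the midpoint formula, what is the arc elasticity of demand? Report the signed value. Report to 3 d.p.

-2.707

ΔQ = 2509 − 4879 = -2370; ΔP = 97.7 − 77 = 20.7.
Midpoints: P̄ = 87.35, Q̄ = 3694.0.
ε = (ΔQ/ΔP)(P̄/Q̄) = (-2370/20.7)(87.35/3694.0).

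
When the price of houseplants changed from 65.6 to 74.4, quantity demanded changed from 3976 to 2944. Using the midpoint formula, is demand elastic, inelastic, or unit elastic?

Arc ε ≈ -2.373.
|ε| = 2.37 > 1.

elastic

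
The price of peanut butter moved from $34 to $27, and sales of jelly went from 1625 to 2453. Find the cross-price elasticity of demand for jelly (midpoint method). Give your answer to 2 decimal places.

-1.77

ΔQ_x = 2453 − 1625 = 828; ΔP_y = 27 − 34 = -7.
Midpoints: P̄_y = 30.50, Q̄_x = 2039.0.
ε_xy = (ΔQ_x/ΔP_y)(P̄_y/Q̄_x) = (828/-7)(30.50/2039.0).
ε_xy < 0, so the goods are complements.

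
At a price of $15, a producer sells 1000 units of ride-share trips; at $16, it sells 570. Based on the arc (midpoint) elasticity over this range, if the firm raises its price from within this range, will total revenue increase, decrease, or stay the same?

Arc ε = (-430/1)(15.50/785.0) ≈ -8.490.
|ε| = 8.49 > 1, so demand is elastic. A price rise therefore reduces total revenue.

decrease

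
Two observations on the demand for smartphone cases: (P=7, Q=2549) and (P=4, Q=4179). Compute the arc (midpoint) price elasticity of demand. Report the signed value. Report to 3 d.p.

-0.888

ΔQ = 4179 − 2549 = 1630; ΔP = 4 − 7 = -3.
Midpoints: P̄ = 5.50, Q̄ = 3364.0.
ε = (ΔQ/ΔP)(P̄/Q̄) = (1630/-3)(5.50/3364.0).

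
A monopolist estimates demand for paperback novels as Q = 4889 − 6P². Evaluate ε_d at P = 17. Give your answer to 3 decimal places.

At P = 17, Q = 3155.
dQ/dP = −12P = -204.
ε = (dQ/dP)(P/Q) = (-204)(17/3155).
|ε| > 1, so demand is elastic at this price.

-1.099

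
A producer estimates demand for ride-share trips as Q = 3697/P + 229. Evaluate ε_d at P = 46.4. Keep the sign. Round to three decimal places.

At P = 46.4, Q = 308.677.
dQ/dP = −3697/P² = -1.717.
ε = (dQ/dP)(P/Q) = (-1.717)(46.4/308.677).

-0.258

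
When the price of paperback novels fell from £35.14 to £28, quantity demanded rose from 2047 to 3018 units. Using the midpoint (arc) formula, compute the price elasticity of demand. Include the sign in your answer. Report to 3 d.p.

ΔQ = 3018 − 2047 = 971; ΔP = 28 − 35.14 = -7.14.
Midpoints: P̄ = 31.57, Q̄ = 2532.5.
ε = (ΔQ/ΔP)(P̄/Q̄) = (971/-7.14)(31.57/2532.5).

-1.695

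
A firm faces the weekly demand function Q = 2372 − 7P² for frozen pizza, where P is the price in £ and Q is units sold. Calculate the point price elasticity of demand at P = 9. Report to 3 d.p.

-0.628

At P = 9, Q = 1805.
dQ/dP = −14P = -126.
ε = (dQ/dP)(P/Q) = (-126)(9/1805).
|ε| < 1, so demand is inelastic at this price.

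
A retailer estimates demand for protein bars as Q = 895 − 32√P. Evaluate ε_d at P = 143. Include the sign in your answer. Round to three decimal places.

-0.373

At P = 143, Q = 512.336.
dQ/dP = −32/(2√P) = -1.338.
ε = (dQ/dP)(P/Q) = (-1.338)(143/512.336).
|ε| < 1, so demand is inelastic at this price.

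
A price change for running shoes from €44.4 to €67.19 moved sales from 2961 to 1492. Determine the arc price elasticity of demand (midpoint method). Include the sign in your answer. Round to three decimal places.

-1.615

ΔQ = 1492 − 2961 = -1469; ΔP = 67.19 − 44.4 = 22.79.
Midpoints: P̄ = 55.80, Q̄ = 2226.5.
ε = (ΔQ/ΔP)(P̄/Q̄) = (-1469/22.79)(55.80/2226.5).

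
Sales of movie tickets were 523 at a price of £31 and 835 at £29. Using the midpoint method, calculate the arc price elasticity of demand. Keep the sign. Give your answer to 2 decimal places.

ΔQ = 835 − 523 = 312; ΔP = 29 − 31 = -2.
Midpoints: P̄ = 30.00, Q̄ = 679.0.
ε = (ΔQ/ΔP)(P̄/Q̄) = (312/-2)(30.00/679.0).

-6.89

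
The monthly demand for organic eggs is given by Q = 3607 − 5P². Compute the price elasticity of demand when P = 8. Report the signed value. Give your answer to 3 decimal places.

-0.195

At P = 8, Q = 3287.
dQ/dP = −10P = -80.
ε = (dQ/dP)(P/Q) = (-80)(8/3287).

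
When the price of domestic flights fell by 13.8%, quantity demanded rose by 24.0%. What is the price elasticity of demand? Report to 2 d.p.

ε = %ΔQ / %ΔP = (24.0)/(-13.8) = -1.739.

-1.74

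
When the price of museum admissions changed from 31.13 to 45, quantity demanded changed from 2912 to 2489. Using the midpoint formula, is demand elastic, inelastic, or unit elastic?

Arc ε ≈ -0.430.
|ε| = 0.43 < 1.

inelastic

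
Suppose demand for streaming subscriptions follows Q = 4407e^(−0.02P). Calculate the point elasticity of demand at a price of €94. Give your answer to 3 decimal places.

-1.880

At P = 94, Q = 672.465.
dQ/dP = −0.02·4407e^(−0.02P) = −0.02Q = -13.449.
ε = (dQ/dP)(P/Q) = (-13.449)(94/672.465).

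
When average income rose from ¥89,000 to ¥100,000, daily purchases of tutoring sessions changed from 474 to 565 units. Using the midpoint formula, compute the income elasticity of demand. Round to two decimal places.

1.50

ΔQ = 91, ΔI = 11000. Midpoints: Ī = 94,500, Q̄ = 519.5.
ε_I = (ΔQ/ΔI)(Ī/Q̄) = (91/11000)(94500/519.5).
ε_I > 0, so the good is normal.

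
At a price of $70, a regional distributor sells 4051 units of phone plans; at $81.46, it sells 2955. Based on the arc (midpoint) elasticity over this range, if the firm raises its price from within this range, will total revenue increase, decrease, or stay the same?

Arc ε = (-1096/11.46)(75.73/3503.0) ≈ -2.068.
|ε| = 2.07 > 1, so demand is elastic. A price rise therefore reduces total revenue.

decrease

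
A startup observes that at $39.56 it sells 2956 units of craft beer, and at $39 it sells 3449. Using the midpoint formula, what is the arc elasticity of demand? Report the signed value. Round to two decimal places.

-10.80

ΔQ = 3449 − 2956 = 493; ΔP = 39 − 39.56 = -0.56.
Midpoints: P̄ = 39.28, Q̄ = 3202.5.
ε = (ΔQ/ΔP)(P̄/Q̄) = (493/-0.56)(39.28/3202.5).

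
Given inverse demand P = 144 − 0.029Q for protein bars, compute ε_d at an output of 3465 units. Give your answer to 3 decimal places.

At Q = 3465, P = 144 − 0.029(3465) = 43.52.
dP/dQ = −0.029, so dQ/dP = 1/(−0.029) = -34.483.
ε = (dQ/dP)(P/Q) = (-34.483)(43.52/3465).

-0.433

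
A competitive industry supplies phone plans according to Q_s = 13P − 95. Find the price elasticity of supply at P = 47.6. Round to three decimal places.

At P = 47.6, Q_s = 523.80.
dQ_s/dP = 13.
ε_s = (dQ_s/dP)(P/Q_s) = (13)(47.6/523.80).

1.181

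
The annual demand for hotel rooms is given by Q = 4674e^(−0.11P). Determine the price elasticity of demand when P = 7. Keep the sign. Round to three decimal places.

At P = 7, Q = 2164.123.
dQ/dP = −0.11·4674e^(−0.11P) = −0.11Q = -238.054.
ε = (dQ/dP)(P/Q) = (-238.054)(7/2164.123).

-0.770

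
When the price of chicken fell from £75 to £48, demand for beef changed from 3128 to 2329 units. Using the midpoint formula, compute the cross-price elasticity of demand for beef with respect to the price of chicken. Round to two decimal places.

0.67

ΔQ_x = 2329 − 3128 = -799; ΔP_y = 48 − 75 = -27.
Midpoints: P̄_y = 61.50, Q̄_x = 2728.5.
ε_xy = (ΔQ_x/ΔP_y)(P̄_y/Q̄_x) = (-799/-27)(61.50/2728.5).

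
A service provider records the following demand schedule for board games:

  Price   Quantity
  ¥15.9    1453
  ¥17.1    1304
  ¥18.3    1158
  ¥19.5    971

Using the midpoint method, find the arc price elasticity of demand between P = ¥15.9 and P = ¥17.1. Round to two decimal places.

At P = 15.9, Q = 1453; at P = 17.1, Q = 1304.
ΔQ = -149, ΔP = 1.2. Midpoints: P̄ = 16.50, Q̄ = 1378.5.
ε = (ΔQ/ΔP)(P̄/Q̄) = (-149/1.2)(16.50/1378.5).

-1.49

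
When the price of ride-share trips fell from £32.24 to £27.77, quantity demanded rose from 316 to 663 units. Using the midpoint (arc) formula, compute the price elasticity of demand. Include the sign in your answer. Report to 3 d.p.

ΔQ = 663 − 316 = 347; ΔP = 27.77 − 32.24 = -4.47.
Midpoints: P̄ = 30.01, Q̄ = 489.5.
ε = (ΔQ/ΔP)(P̄/Q̄) = (347/-4.47)(30.01/489.5).

-4.758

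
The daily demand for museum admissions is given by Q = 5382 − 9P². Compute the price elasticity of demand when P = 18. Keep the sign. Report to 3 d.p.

-2.365

At P = 18, Q = 2466.
dQ/dP = −18P = -324.
ε = (dQ/dP)(P/Q) = (-324)(18/2466).
|ε| > 1, so demand is elastic at this price.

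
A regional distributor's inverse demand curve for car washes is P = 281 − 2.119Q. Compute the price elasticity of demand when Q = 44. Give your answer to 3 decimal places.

At Q = 44, P = 281 − 2.119(44) = 187.76.
dP/dQ = −2.119, so dQ/dP = 1/(−2.119) = -0.472.
ε = (dQ/dP)(P/Q) = (-0.472)(187.76/44).

-2.014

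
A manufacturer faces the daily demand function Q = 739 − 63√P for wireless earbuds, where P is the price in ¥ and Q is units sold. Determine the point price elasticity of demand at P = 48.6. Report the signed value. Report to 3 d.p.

At P = 48.6, Q = 299.804.
dQ/dP = −63/(2√P) = -4.518.
ε = (dQ/dP)(P/Q) = (-4.518)(48.6/299.804).

-0.732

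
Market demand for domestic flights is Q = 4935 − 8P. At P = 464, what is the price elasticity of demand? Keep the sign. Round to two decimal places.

-3.04

At P = 464, Q = 1223.
dQ/dP = −8.
ε = (dQ/dP)(P/Q) = (-8)(464/1223).
|ε| > 1, so demand is elastic at this price.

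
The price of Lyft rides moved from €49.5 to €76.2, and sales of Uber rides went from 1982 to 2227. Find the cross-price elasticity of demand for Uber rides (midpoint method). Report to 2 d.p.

0.27

ΔQ_x = 2227 − 1982 = 245; ΔP_y = 76.2 − 49.5 = 26.7.
Midpoints: P̄_y = 62.85, Q̄_x = 2104.5.
ε_xy = (ΔQ_x/ΔP_y)(P̄_y/Q̄_x) = (245/26.7)(62.85/2104.5).
ε_xy > 0, so the goods are substitutes.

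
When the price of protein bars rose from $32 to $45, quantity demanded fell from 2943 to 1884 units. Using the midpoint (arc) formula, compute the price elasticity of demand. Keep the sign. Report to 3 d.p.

ΔQ = 1884 − 2943 = -1059; ΔP = 45 − 32 = 13.
Midpoints: P̄ = 38.50, Q̄ = 2413.5.
ε = (ΔQ/ΔP)(P̄/Q̄) = (-1059/13)(38.50/2413.5).

-1.299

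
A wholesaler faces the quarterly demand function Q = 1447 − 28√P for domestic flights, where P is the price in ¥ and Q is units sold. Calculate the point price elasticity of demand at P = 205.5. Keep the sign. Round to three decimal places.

-0.192

At P = 205.5, Q = 1045.612.
dQ/dP = −28/(2√P) = -0.977.
ε = (dQ/dP)(P/Q) = (-0.977)(205.5/1045.612).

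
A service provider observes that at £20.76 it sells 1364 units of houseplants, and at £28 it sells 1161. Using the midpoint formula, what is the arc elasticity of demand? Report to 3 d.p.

ΔQ = 1161 − 1364 = -203; ΔP = 28 − 20.76 = 7.24.
Midpoints: P̄ = 24.38, Q̄ = 1262.5.
ε = (ΔQ/ΔP)(P̄/Q̄) = (-203/7.24)(24.38/1262.5).

-0.541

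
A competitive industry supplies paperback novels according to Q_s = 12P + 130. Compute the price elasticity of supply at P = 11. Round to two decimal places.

0.50

At P = 11, Q_s = 262.
dQ_s/dP = 12.
ε_s = (dQ_s/dP)(P/Q_s) = (12)(11/262).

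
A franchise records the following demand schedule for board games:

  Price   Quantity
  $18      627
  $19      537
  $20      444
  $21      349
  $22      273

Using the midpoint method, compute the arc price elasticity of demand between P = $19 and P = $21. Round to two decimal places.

-4.24

At P = 19, Q = 537; at P = 21, Q = 349.
ΔQ = -188, ΔP = 2. Midpoints: P̄ = 20.00, Q̄ = 443.0.
ε = (ΔQ/ΔP)(P̄/Q̄) = (-188/2)(20.00/443.0).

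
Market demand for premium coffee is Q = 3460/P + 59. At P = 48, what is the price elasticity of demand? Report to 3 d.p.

-0.550

At P = 48, Q = 131.083.
dQ/dP = −3460/P² = -1.502.
ε = (dQ/dP)(P/Q) = (-1.502)(48/131.083).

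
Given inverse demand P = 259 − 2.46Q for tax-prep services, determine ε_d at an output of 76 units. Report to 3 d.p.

-0.385

At Q = 76, P = 259 − 2.46(76) = 72.04.
dP/dQ = −2.46, so dQ/dP = 1/(−2.46) = -0.407.
ε = (dQ/dP)(P/Q) = (-0.407)(72.04/76).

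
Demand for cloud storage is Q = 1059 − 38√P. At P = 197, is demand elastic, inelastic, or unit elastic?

inelastic

Q = 525.645, dQ/dP = -1.354.
ε = (dQ/dP)(P/Q) ≈ -0.507.
|ε| = 0.51 < 1.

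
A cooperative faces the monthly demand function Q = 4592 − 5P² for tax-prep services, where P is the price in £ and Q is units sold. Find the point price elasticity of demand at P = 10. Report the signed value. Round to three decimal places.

At P = 10, Q = 4092.
dQ/dP = −10P = -100.
ε = (dQ/dP)(P/Q) = (-100)(10/4092).

-0.244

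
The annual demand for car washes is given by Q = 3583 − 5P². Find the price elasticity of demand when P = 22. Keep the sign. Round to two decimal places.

-4.16

At P = 22, Q = 1163.
dQ/dP = −10P = -220.
ε = (dQ/dP)(P/Q) = (-220)(22/1163).
|ε| > 1, so demand is elastic at this price.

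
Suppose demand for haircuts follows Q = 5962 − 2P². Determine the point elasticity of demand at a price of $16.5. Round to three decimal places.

At P = 16.5, Q = 5417.500.
dQ/dP = −4P = -66.
ε = (dQ/dP)(P/Q) = (-66)(16.5/5417.500).
|ε| < 1, so demand is inelastic at this price.

-0.201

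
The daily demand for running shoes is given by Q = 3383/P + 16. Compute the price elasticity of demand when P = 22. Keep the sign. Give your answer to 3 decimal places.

At P = 22, Q = 169.773.
dQ/dP = −3383/P² = -6.990.
ε = (dQ/dP)(P/Q) = (-6.990)(22/169.773).

-0.906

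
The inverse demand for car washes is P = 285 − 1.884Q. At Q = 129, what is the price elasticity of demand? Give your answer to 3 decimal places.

At Q = 129, P = 285 − 1.884(129) = 41.96.
dP/dQ = −1.884, so dQ/dP = 1/(−1.884) = -0.531.
ε = (dQ/dP)(P/Q) = (-0.531)(41.96/129).

-0.173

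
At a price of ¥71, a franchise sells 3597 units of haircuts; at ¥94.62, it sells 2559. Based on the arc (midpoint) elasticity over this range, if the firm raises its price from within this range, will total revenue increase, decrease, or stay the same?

decrease

Arc ε = (-1038/23.62)(82.81/3078.0) ≈ -1.182.
|ε| = 1.18 > 1, so demand is elastic. A price rise therefore reduces total revenue.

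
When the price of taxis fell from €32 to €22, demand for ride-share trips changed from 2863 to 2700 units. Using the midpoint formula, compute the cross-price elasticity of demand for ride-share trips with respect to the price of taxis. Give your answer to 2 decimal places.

ΔQ_x = 2700 − 2863 = -163; ΔP_y = 22 − 32 = -10.
Midpoints: P̄_y = 27.00, Q̄_x = 2781.5.
ε_xy = (ΔQ_x/ΔP_y)(P̄_y/Q̄_x) = (-163/-10)(27.00/2781.5).
ε_xy > 0, so the goods are substitutes.

0.16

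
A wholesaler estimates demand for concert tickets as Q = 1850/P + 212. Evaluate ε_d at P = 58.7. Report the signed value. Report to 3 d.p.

At P = 58.7, Q = 243.516.
dQ/dP = −1850/P² = -0.537.
ε = (dQ/dP)(P/Q) = (-0.537)(58.7/243.516).

-0.129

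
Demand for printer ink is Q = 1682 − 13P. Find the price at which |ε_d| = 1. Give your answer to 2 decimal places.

64.69

For linear demand Q = a − bP, ε = −bP/(a − bP). |ε| = 1 when bP = a − bP, i.e. P = a/(2b).
P = 1682/(2·13) = 1682/26 = 64.6923.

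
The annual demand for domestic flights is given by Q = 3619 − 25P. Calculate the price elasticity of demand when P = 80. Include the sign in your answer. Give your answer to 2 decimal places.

At P = 80, Q = 1619.
dQ/dP = −25.
ε = (dQ/dP)(P/Q) = (-25)(80/1619).

-1.24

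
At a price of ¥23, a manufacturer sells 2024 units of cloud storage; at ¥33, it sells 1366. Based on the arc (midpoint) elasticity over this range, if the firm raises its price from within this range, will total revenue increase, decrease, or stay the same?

Arc ε = (-658/10)(28.00/1695.0) ≈ -1.087.
|ε| = 1.09 > 1, so demand is elastic. A price rise therefore reduces total revenue.

decrease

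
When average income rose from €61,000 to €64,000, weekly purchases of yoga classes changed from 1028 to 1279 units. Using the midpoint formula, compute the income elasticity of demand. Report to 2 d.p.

4.53

ΔQ = 251, ΔI = 3000. Midpoints: Ī = 62,500, Q̄ = 1153.5.
ε_I = (ΔQ/ΔI)(Ī/Q̄) = (251/3000)(62500/1153.5).
ε_I > 0, so the good is normal.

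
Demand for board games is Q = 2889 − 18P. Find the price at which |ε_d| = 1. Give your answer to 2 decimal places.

80.25

For linear demand Q = a − bP, ε = −bP/(a − bP). |ε| = 1 when bP = a − bP, i.e. P = a/(2b).
P = 2889/(2·18) = 2889/36 = 80.2500.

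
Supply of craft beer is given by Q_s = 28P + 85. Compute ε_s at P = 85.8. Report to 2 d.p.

At P = 85.8, Q_s = 2487.40.
dQ_s/dP = 28.
ε_s = (dQ_s/dP)(P/Q_s) = (28)(85.8/2487.40).

0.97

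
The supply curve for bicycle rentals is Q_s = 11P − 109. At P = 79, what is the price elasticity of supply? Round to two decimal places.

1.14

At P = 79, Q_s = 760.
dQ_s/dP = 11.
ε_s = (dQ_s/dP)(P/Q_s) = (11)(79/760).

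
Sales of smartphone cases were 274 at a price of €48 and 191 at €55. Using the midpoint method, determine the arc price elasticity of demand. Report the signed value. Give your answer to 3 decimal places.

-2.626

ΔQ = 191 − 274 = -83; ΔP = 55 − 48 = 7.
Midpoints: P̄ = 51.50, Q̄ = 232.5.
ε = (ΔQ/ΔP)(P̄/Q̄) = (-83/7)(51.50/232.5).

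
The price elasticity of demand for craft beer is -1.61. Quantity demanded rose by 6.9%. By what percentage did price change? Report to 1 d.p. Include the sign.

-4.3%

%ΔP ≈ %ΔQ / ε = (6.9%)/(-1.61) = -4.29%.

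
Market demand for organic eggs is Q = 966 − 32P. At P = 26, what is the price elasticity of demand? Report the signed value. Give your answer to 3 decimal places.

-6.209

At P = 26, Q = 134.
dQ/dP = −32.
ε = (dQ/dP)(P/Q) = (-32)(26/134).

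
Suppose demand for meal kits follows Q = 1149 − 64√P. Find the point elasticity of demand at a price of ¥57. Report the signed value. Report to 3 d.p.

-0.363

At P = 57, Q = 665.811.
dQ/dP = −64/(2√P) = -4.239.
ε = (dQ/dP)(P/Q) = (-4.239)(57/665.811).
|ε| < 1, so demand is inelastic at this price.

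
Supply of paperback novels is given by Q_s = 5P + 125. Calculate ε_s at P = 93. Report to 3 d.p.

At P = 93, Q_s = 590.
dQ_s/dP = 5.
ε_s = (dQ_s/dP)(P/Q_s) = (5)(93/590).

0.788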